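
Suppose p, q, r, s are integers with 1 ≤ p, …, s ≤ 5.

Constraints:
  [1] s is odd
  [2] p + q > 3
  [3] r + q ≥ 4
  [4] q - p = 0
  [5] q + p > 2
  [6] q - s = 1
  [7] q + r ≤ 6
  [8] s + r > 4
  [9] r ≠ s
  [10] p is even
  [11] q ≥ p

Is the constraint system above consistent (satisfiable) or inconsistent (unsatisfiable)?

Take p = 2, q = 2, r = 4, s = 1. Then constraint 2: p + q = 4; constraint 3: r + q = 6; constraint 4: q - p = 0, and every other listed constraint is also met.

Satisfiable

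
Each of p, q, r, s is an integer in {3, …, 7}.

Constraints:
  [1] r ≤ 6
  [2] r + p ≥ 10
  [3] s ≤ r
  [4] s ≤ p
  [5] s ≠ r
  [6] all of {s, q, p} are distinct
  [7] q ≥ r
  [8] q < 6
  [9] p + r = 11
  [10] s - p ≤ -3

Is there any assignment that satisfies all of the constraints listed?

Setting (p, q, r, s) = (6, 5, 5, 3) satisfies everything: constraint 2: r + p = 11; constraint 9: p + r = 11, and the others follow.

Satisfiable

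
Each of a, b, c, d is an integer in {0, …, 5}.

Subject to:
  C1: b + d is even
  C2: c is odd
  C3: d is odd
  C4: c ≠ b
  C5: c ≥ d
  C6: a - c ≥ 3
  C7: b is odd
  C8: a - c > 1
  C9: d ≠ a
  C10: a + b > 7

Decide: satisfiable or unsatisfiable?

Satisfiable

The assignment a = 5, b = 3, c = 1, d = 1 works:
  constraint 6 holds since a - c = 4.
  constraint 8 holds since a - c = 4.
  constraint 10 holds since a + b = 8.
The rest check out directly.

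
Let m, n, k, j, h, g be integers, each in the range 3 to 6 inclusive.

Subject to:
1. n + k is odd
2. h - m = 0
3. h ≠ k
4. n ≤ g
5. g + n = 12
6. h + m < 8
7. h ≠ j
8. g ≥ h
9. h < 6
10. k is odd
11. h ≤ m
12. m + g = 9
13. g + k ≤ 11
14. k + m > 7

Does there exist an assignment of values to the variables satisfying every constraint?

Satisfiable

Setting (m, n, k, j, h, g) = (3, 6, 5, 5, 3, 6) satisfies everything: constraint 2: h - m = 0; constraint 5: g + n = 12; constraint 6: h + m = 6, and the others follow.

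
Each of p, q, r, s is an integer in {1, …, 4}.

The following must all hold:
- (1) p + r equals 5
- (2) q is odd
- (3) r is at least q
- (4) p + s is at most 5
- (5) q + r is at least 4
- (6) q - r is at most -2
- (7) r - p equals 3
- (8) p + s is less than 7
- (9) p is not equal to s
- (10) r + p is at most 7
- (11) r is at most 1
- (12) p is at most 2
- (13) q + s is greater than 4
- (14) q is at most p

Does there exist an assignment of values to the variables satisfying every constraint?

From constraints 12 and 14: q ≤ p ≤ 2. From constraint 11: r ≤ 1. Hence q + r ≤ 3. But constraint 5 requires q + r ≥ 4, and 4 > 3. Contradiction.

Unsatisfiable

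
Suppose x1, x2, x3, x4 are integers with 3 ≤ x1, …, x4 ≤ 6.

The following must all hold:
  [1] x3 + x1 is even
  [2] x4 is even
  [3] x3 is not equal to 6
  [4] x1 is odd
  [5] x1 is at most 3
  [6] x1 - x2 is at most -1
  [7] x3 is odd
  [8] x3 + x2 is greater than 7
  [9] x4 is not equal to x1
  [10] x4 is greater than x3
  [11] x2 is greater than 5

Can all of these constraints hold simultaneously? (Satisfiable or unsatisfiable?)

Satisfiable

Take x1 = 3, x2 = 6, x3 = 3, x4 = 4. Then constraint 6: x1 - x2 = -3; constraint 8: x3 + x2 = 9, and every other listed constraint is also met.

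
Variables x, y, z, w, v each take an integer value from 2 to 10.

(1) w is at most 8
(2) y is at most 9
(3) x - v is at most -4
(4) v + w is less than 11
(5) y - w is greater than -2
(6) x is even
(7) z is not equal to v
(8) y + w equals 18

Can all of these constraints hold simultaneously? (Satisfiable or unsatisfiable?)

Unsatisfiable

From constraint 2: y ≤ 9. From constraint 1: w ≤ 8. Hence y + w ≤ 17. But constraint 8 requires y + w = 18, and 18 > 17. Contradiction.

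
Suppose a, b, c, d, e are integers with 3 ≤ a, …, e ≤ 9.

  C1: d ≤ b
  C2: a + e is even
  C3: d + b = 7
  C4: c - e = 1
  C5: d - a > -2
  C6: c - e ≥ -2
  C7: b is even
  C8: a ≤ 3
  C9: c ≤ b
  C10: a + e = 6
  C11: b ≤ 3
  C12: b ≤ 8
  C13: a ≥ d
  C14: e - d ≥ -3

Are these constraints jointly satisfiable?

From constraints 8 and 13: d ≤ a ≤ 3. From constraint 11: b ≤ 3. Hence d + b ≤ 6. But constraint 3 requires d + b = 7, and 7 > 6. Contradiction.

Unsatisfiable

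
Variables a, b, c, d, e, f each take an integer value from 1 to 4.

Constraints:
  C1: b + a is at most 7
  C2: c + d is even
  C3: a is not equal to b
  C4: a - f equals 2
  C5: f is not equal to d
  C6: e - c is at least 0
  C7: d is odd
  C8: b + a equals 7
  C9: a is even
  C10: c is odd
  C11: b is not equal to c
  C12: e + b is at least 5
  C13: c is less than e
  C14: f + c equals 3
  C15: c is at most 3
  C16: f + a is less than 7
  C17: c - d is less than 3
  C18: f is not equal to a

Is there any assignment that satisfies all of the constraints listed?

Setting (a, b, c, d, e, f) = (4, 3, 1, 1, 3, 2) satisfies everything: constraint 1: b + a = 7; constraint 4: a - f = 2, and the others follow.

Satisfiable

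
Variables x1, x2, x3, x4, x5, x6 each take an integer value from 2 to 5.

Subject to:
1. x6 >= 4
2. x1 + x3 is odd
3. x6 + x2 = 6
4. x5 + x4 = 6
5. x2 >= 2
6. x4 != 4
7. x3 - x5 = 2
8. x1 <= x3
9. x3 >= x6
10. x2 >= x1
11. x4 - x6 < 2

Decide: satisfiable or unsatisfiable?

Satisfiable

Try x1 = 2, x2 = 2, x3 = 5, x4 = 3, x5 = 3, x6 = 4.
Check constraint 3: x6 + x2 = 6; constraint 4: x5 + x4 = 6; constraint 7: x3 - x5 = 2. The remaining constraints are straightforward to verify.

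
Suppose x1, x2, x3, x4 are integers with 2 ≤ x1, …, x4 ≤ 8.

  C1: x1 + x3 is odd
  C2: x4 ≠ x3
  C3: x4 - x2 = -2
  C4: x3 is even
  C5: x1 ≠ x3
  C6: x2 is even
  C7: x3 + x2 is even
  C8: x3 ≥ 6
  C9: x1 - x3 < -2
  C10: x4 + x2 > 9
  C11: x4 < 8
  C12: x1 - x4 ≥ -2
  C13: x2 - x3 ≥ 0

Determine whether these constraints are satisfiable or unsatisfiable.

Satisfiable

Take x1 = 3, x2 = 6, x3 = 6, x4 = 4. Then constraint 3: x4 - x2 = -2; constraint 9: x1 - x3 = -3; constraint 10: x4 + x2 = 10, and every other listed constraint is also met.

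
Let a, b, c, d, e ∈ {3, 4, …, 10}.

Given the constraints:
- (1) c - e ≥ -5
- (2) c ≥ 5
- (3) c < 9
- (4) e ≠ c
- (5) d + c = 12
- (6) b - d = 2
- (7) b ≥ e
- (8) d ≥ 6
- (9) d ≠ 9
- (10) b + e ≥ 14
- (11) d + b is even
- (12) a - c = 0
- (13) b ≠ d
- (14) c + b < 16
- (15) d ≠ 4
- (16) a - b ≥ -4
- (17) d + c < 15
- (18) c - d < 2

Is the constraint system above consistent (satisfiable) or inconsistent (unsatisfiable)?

Satisfiable

Setting (a, b, c, d, e) = (6, 8, 6, 6, 8) satisfies everything: constraint 1: c - e = -2; constraint 5: d + c = 12, and the others follow.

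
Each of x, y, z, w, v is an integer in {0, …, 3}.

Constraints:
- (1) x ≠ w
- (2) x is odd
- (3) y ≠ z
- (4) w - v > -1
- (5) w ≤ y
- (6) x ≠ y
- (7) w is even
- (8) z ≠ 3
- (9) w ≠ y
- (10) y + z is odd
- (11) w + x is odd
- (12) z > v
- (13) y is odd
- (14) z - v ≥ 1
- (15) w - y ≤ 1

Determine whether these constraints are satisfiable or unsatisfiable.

Satisfiable

Try x = 3, y = 1, z = 2, w = 0, v = 0.
Check constraint 4: w - v = 0; constraint 14: z - v = 2. The remaining constraints are straightforward to verify.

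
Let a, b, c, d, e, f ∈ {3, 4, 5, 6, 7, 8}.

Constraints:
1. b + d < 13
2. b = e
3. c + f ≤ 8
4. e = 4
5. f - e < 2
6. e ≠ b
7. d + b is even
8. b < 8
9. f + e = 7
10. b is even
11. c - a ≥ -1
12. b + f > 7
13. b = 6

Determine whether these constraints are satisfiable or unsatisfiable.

Constraint 13 fixes b = 6 and constraint 4 fixes e = 4, but constraint 2 requires b = e. Since 6 ≠ 4, contradiction.

Unsatisfiable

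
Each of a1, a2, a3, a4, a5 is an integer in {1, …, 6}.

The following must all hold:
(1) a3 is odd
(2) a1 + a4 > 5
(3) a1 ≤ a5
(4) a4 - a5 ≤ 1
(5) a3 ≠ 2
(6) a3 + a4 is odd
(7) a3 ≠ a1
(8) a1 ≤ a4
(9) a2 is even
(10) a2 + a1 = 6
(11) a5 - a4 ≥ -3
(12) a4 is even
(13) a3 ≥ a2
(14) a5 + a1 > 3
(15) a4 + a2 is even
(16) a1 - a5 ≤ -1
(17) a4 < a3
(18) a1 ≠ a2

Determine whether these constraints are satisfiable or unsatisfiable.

Satisfiable

Setting (a1, a2, a3, a4, a5) = (2, 4, 5, 4, 3) satisfies everything: constraint 2: a1 + a4 = 6; constraint 4: a4 - a5 = 1, and the others follow.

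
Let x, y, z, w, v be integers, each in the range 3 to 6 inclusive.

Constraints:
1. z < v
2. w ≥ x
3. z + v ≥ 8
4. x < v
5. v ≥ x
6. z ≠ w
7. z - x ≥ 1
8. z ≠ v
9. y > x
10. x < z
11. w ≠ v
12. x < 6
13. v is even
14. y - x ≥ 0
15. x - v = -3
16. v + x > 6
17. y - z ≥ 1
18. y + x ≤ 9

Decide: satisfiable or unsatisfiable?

Try x = 3, y = 6, z = 5, w = 3, v = 6.
Check constraint 3: z + v = 11; constraint 7: z - x = 2. The remaining constraints are straightforward to verify.

Satisfiable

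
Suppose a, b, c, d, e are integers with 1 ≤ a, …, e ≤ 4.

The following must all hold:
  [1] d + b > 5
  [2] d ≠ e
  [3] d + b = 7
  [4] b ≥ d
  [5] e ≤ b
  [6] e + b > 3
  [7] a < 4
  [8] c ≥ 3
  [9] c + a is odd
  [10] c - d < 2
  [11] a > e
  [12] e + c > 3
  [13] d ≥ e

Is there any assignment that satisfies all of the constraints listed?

Satisfiable

Try a = 3, b = 4, c = 4, d = 3, e = 2.
Check constraint 1: d + b = 7; constraint 3: d + b = 7; constraint 6: e + b = 6. The remaining constraints are straightforward to verify.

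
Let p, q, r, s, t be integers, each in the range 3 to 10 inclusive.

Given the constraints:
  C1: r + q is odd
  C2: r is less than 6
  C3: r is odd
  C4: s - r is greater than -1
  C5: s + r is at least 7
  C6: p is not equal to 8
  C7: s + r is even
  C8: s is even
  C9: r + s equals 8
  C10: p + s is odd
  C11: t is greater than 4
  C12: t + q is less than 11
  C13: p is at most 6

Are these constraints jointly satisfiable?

Unsatisfiable

Constraint 8 makes s even and constraint 3 makes r odd, so s + r must be odd. Constraint 7 says s + r is even — contradiction.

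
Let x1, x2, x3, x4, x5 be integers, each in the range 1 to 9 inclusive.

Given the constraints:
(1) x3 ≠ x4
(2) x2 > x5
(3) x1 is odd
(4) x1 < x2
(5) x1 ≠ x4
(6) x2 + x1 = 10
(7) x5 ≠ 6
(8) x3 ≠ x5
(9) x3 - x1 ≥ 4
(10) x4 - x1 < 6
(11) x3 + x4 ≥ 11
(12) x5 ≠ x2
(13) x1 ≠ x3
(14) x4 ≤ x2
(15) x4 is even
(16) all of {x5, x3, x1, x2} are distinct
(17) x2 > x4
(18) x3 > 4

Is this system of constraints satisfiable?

Try x1 = 1, x2 = 9, x3 = 7, x4 = 6, x5 = 4.
Check constraint 6: x2 + x1 = 10; constraint 9: x3 - x1 = 6. The remaining constraints are straightforward to verify.

Satisfiable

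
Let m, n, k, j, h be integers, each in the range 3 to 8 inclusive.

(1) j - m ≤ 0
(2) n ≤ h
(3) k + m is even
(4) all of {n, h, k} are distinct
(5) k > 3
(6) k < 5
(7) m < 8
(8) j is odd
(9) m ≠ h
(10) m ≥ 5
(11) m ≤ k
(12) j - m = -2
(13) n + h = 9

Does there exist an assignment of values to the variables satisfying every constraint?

From constraints 10 and 11: k ≥ m and m ≥ 5, so k ≥ 5. From constraint 6: k ≤ 4. But 4 < 5, so no value of k works.

Unsatisfiable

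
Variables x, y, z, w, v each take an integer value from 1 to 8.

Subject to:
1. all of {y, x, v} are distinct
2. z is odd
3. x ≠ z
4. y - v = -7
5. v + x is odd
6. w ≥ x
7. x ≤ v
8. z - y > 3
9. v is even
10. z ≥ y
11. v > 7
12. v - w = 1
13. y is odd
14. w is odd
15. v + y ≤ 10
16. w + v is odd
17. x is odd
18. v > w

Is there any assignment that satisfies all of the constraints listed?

One satisfying assignment is x = 5, y = 1, z = 7, w = 7, v = 8.
For the less obvious constraints — constraint 4: y - v = -7; constraint 8: z - y = 6; constraint 12: v - w = 1 — and the others hold by inspection.

Satisfiable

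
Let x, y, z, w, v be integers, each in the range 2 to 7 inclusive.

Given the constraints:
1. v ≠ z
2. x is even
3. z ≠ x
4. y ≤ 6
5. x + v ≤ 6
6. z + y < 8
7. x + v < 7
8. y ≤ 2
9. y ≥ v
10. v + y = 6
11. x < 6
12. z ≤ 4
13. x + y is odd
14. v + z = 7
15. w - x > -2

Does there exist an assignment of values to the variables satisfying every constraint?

Unsatisfiable

From constraints 8 and 9: v ≤ y ≤ 2. From constraint 12: z ≤ 4. Hence v + z ≤ 6. But constraint 14 requires v + z = 7, and 7 > 6. Contradiction.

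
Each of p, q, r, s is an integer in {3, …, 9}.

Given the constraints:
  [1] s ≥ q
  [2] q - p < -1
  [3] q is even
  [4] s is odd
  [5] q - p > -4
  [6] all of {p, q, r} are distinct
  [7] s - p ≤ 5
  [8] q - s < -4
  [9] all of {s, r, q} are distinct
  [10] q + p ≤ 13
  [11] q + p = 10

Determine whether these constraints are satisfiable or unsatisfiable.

Take p = 6, q = 4, r = 3, s = 9. Then constraint 2: q - p = -2; constraint 5: q - p = -2, and every other listed constraint is also met.

Satisfiable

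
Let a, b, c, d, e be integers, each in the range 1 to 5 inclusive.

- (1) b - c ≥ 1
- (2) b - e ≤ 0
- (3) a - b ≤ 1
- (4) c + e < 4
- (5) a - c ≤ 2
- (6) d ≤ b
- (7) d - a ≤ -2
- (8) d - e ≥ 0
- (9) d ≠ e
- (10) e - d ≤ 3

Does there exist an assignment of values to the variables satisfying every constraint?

Unsatisfiable

Constraints 1, 2, 5, 7, and 8 give b − c ≥ 1, c − a ≥ -2, a − d ≥ 2, d − e ≥ 0, e − b ≥ 0.
Adding all 5 inequalities: the left sides telescope to 0, and the right sides sum to 1 + (-2) + 2 + 0 + 0 = 1. So 0 ≥ 1, which is false.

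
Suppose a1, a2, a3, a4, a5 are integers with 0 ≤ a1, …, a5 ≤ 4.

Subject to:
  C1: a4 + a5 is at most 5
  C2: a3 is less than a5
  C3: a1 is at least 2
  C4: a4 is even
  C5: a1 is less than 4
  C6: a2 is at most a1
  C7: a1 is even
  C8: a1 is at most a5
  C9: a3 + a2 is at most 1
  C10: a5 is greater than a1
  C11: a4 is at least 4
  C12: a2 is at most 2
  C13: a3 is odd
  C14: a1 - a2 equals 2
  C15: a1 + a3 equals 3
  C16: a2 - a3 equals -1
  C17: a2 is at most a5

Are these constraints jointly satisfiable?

Unsatisfiable

From constraint 11: a4 ≥ 4. From constraints 3 and 8: a5 ≥ a1 ≥ 2. Hence a4 + a5 ≥ 6. But constraint 1 requires a4 + a5 ≤ 5, and 5 < 6. Contradiction.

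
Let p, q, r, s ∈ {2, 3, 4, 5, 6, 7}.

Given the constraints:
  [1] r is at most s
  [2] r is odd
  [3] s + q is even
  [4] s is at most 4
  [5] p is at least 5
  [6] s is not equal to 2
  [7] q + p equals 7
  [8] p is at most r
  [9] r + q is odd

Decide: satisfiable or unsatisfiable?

From constraints 5 and 8: r ≥ p and p ≥ 5, so r ≥ 5. From constraints 1 and 4: r ≤ s and s ≤ 4, so r ≤ 4. But 4 < 5, so no value of r works.

Unsatisfiable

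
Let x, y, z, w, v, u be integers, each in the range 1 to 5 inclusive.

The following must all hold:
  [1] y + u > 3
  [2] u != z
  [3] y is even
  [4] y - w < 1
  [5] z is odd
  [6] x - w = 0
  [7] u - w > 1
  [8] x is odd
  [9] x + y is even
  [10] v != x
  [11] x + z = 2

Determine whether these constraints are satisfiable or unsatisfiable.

Unsatisfiable

Constraint 8 makes x odd and constraint 3 makes y even, so x + y must be odd. Constraint 9 says x + y is even — contradiction.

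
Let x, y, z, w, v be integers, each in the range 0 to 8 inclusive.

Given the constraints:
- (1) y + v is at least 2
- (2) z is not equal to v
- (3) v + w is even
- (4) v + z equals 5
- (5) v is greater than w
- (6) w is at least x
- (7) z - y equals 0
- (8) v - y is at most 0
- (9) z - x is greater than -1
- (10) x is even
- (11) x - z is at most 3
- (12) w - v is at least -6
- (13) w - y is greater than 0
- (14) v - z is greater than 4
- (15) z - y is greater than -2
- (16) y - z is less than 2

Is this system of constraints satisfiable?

Constraints 5, 8, and 13 give y < w, w < v, v ≤ y. Chaining: y < w < v ≤ y, which forces y < y — impossible.

Unsatisfiable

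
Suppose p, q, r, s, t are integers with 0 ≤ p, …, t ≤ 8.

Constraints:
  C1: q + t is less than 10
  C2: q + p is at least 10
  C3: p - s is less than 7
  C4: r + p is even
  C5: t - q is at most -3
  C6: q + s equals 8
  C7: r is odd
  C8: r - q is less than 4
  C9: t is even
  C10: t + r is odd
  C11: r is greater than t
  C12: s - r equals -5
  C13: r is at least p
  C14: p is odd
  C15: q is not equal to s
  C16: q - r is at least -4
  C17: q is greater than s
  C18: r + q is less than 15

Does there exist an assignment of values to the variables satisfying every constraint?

One satisfying assignment is p = 7, q = 6, r = 7, s = 2, t = 2.
For the less obvious constraints — constraint 1: q + t = 8; constraint 2: q + p = 13; constraint 3: p - s = 5 — and the others hold by inspection.

Satisfiable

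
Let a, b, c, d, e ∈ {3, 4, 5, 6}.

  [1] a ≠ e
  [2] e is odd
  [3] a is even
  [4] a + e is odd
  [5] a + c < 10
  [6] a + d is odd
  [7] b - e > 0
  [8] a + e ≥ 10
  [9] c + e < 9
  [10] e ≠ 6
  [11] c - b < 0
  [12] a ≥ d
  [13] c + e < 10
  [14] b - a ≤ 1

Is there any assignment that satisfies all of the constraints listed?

Satisfiable

Try a = 6, b = 6, c = 3, d = 5, e = 5.
Check constraint 5: a + c = 9; constraint 7: b - e = 1; constraint 8: a + e = 11. The remaining constraints are straightforward to verify.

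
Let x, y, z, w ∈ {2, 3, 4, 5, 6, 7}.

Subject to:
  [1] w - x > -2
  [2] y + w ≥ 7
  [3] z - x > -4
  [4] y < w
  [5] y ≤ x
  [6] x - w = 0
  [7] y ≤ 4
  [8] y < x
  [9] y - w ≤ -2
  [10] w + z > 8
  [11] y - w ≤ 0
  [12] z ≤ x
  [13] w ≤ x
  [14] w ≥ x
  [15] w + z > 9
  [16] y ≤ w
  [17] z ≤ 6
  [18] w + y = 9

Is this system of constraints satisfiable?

Setting (x, y, z, w) = (6, 3, 5, 6) satisfies everything: constraint 1: w - x = 0; constraint 2: y + w = 9; constraint 3: z - x = -1, and the others follow.

Satisfiable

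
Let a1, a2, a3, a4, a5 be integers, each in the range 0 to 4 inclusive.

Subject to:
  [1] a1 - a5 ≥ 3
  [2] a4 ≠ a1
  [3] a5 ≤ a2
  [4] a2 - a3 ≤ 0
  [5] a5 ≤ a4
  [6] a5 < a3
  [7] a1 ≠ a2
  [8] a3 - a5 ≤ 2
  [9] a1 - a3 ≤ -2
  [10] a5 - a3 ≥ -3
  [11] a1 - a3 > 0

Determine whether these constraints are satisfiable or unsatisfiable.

Unsatisfiable

Constraints 1, 9, and 10 give a1 − a5 ≥ 3, a5 − a3 ≥ -3, a3 − a1 ≥ 2.
Adding all 3 inequalities: the left sides telescope to 0, and the right sides sum to 3 + (-3) + 2 = 2. So 0 ≥ 2, which is false.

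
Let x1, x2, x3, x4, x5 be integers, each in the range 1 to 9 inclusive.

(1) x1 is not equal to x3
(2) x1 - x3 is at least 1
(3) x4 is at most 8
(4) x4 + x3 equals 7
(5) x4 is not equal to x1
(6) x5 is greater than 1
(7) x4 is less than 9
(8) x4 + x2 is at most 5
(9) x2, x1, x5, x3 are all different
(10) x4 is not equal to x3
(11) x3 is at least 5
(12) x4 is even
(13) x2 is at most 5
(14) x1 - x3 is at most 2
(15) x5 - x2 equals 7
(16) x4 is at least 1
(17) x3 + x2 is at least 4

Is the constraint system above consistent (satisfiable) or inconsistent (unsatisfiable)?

Satisfiable

One satisfying assignment is x1 = 7, x2 = 1, x3 = 5, x4 = 2, x5 = 8.
For the less obvious constraints — constraint 2: x1 - x3 = 2; constraint 4: x4 + x3 = 7; constraint 8: x4 + x2 = 3 — and the others hold by inspection.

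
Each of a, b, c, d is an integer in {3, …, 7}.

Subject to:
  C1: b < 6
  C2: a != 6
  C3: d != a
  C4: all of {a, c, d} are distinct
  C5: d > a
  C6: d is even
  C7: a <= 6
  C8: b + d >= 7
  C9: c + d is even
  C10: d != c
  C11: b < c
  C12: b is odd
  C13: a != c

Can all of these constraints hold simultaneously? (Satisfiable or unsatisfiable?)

Satisfiable

Try a = 3, b = 3, c = 4, d = 6.
Check constraint 4: values 3, 4, 6 are distinct; constraint 8: b + d = 9. The remaining constraints are straightforward to verify.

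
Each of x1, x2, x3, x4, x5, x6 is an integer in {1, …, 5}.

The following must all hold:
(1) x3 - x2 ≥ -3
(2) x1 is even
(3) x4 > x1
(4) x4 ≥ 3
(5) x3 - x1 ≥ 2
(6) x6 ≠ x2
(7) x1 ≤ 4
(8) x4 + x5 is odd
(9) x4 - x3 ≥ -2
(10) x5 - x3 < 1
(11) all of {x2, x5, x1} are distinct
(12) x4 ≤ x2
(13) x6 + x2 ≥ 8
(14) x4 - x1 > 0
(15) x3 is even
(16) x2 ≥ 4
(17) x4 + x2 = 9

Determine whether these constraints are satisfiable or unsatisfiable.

Setting (x1, x2, x3, x4, x5, x6) = (2, 5, 4, 4, 3, 4) satisfies everything: constraint 1: x3 - x2 = -1; constraint 5: x3 - x1 = 2; constraint 9: x4 - x3 = 0, and the others follow.

Satisfiable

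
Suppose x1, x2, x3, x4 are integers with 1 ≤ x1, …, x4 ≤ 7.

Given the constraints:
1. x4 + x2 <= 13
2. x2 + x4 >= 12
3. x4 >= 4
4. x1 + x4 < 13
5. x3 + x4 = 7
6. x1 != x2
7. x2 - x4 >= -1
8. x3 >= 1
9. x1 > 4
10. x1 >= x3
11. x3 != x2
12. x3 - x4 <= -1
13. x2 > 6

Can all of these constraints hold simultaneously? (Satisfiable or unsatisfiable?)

Satisfiable

Try x1 = 5, x2 = 7, x3 = 2, x4 = 5.
Check constraint 1: x4 + x2 = 12; constraint 2: x2 + x4 = 12. The remaining constraints are straightforward to verify.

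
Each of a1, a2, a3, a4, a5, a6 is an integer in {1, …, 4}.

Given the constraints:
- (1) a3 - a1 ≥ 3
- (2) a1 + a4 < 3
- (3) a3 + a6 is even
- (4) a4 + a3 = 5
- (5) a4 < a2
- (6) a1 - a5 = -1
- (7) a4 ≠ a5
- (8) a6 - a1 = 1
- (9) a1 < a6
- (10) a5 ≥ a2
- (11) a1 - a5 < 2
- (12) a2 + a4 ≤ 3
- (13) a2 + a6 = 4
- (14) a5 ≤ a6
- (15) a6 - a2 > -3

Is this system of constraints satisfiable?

The assignment a1 = 1, a2 = 2, a3 = 4, a4 = 1, a5 = 2, a6 = 2 works:
  constraint 1 holds since a3 - a1 = 3.
  constraint 2 holds since a1 + a4 = 2.
The rest check out directly.

Satisfiable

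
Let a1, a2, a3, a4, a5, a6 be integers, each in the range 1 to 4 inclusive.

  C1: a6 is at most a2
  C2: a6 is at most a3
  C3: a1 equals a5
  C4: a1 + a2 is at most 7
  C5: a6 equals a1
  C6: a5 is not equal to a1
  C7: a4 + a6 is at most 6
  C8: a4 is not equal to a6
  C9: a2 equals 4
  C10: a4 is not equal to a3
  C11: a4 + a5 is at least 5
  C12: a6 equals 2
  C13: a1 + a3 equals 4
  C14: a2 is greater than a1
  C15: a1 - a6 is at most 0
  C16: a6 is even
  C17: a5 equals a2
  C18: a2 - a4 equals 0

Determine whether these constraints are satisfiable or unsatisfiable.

Unsatisfiable

Constraint 12 fixes a6 = 2 and constraint 9 fixes a2 = 4. Constraints 3, 5, and 17 give a6 = a1 = a5 = a2, so a6 = a2. But 2 ≠ 4 — contradiction.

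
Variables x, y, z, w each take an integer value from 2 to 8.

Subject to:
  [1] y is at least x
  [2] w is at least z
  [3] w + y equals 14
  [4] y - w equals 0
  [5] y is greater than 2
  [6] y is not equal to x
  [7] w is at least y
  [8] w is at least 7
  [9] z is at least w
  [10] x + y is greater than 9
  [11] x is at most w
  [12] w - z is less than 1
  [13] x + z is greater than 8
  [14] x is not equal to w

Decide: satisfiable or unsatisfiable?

Satisfiable

One satisfying assignment is x = 3, y = 7, z = 7, w = 7.
For the less obvious constraints — constraint 3: w + y = 14; constraint 4: y - w = 0 — and the others hold by inspection.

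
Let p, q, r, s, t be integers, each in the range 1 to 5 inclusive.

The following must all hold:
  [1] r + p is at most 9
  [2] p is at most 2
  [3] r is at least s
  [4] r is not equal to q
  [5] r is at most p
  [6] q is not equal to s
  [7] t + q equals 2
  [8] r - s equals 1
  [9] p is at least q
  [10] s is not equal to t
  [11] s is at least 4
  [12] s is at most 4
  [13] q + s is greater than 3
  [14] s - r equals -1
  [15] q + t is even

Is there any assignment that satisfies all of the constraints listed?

From constraints 3 and 11: r ≥ s and s ≥ 4, so r ≥ 4. From constraints 2 and 5: r ≤ p and p ≤ 2, so r ≤ 2. But 2 < 4, so no value of r works.

Unsatisfiable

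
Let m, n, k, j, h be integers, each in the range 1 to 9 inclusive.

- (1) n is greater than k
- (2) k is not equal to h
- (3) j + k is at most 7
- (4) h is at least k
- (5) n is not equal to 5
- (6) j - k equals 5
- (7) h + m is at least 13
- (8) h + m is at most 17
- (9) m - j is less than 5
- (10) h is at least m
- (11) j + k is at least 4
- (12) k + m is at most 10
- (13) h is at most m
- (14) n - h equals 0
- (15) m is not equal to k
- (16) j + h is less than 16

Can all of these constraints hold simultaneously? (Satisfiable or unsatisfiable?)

Try m = 8, n = 8, k = 1, j = 6, h = 8.
Check constraint 3: j + k = 7; constraint 6: j - k = 5. The remaining constraints are straightforward to verify.

Satisfiable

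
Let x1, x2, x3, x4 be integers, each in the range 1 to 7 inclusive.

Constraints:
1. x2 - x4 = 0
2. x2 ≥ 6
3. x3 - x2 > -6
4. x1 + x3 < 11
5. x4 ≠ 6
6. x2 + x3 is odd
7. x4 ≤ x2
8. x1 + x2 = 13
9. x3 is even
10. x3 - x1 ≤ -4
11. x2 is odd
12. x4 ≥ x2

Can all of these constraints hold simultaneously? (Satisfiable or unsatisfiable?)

Satisfiable

The assignment x1 = 6, x2 = 7, x3 = 2, x4 = 7 works:
  constraint 1 holds since x2 - x4 = 0.
  constraint 3 holds since x3 - x2 = -5.
The rest check out directly.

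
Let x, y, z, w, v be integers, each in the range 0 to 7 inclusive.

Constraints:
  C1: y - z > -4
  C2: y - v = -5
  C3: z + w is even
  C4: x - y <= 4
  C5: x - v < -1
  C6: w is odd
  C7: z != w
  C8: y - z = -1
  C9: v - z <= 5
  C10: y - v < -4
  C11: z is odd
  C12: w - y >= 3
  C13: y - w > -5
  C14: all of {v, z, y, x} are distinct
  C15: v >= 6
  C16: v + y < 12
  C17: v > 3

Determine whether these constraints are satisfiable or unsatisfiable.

The assignment x = 5, y = 2, z = 3, w = 5, v = 7 works:
  constraint 1 holds since y - z = -1.
  constraint 2 holds since y - v = -5.
The rest check out directly.

Satisfiable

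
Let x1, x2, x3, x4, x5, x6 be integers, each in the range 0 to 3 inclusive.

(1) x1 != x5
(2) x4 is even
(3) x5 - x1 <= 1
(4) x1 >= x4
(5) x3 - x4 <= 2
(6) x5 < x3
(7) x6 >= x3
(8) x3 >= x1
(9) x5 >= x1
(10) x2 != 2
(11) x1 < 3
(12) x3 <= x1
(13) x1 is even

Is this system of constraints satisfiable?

Constraints 6, 9, and 12 give x3 ≤ x1, x1 ≤ x5, x5 < x3. Chaining: x3 ≤ x1 ≤ x5 < x3, which forces x3 < x3 — impossible.

Unsatisfiable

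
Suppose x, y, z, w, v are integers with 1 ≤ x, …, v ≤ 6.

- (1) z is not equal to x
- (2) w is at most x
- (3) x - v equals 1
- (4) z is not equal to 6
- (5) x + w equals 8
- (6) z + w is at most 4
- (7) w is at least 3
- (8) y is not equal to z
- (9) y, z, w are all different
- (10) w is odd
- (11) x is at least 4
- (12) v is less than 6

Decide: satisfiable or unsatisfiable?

Satisfiable

Try x = 5, y = 2, z = 1, w = 3, v = 4.
Check constraint 3: x - v = 1; constraint 5: x + w = 8; constraint 6: z + w = 4. The remaining constraints are straightforward to verify.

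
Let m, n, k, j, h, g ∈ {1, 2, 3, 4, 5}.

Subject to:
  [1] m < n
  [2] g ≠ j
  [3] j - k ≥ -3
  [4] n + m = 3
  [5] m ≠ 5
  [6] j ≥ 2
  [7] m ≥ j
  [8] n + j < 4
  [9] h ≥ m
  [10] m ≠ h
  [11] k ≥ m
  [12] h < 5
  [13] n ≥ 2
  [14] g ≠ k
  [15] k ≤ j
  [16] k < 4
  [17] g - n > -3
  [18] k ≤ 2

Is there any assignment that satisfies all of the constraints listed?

From constraint 13: n ≥ 2. From constraints 6 and 7: m ≥ j ≥ 2. Hence n + m ≥ 4. But constraint 4 requires n + m = 3, and 3 < 4. Contradiction.

Unsatisfiable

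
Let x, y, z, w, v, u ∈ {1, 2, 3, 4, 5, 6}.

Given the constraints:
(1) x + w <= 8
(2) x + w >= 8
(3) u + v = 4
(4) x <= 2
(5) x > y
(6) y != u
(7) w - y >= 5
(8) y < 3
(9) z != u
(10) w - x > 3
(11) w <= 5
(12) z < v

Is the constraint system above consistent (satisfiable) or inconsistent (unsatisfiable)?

From constraint 4: x ≤ 2. From constraint 11: w ≤ 5. Hence x + w ≤ 7. But constraint 2 requires x + w ≥ 8, and 8 > 7. Contradiction.

Unsatisfiable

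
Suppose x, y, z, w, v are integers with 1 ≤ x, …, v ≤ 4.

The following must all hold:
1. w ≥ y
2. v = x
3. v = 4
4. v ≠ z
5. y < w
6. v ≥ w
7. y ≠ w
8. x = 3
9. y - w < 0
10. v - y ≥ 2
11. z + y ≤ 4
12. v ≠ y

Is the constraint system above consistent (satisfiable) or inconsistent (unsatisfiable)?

Unsatisfiable

Constraint 3 fixes v = 4 and constraint 8 fixes x = 3, but constraint 2 requires v = x. Since 4 ≠ 3, contradiction.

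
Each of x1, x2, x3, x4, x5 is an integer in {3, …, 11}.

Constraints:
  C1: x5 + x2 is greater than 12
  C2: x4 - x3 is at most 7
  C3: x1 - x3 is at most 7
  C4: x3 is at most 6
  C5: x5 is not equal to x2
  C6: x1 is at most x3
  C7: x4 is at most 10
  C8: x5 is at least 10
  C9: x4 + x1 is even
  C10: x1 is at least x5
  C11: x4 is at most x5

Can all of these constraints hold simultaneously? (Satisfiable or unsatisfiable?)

Unsatisfiable

From constraints 8 and 10: x1 ≥ x5 and x5 ≥ 10, so x1 ≥ 10. From constraints 4 and 6: x1 ≤ x3 and x3 ≤ 6, so x1 ≤ 6. But 6 < 10, so no value of x1 works.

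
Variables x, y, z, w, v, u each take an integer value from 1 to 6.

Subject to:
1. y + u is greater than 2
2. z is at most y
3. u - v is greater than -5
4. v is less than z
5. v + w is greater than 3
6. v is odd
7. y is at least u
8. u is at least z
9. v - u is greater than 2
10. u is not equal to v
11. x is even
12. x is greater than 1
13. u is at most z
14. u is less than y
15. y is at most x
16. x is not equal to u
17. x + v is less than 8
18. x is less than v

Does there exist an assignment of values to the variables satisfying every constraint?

Unsatisfiable

Constraints 4, 8, 14, 15, and 18 give x < v, v < z, z ≤ u, u < y, y ≤ x. Chaining: x < v < z ≤ u < y ≤ x, which forces x < x — impossible.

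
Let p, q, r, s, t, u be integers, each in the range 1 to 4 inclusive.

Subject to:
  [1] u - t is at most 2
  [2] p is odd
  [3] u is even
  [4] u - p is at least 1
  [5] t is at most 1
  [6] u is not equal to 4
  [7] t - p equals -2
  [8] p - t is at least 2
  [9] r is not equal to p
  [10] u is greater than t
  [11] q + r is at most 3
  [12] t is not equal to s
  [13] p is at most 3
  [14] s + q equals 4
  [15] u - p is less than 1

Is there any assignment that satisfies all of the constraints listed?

Unsatisfiable

Constraints 1, 4, and 8 give t − u ≥ -2, u − p ≥ 1, p − t ≥ 2.
Adding all 3 inequalities: the left sides telescope to 0, and the right sides sum to (-2) + 1 + 2 = 1. So 0 ≥ 1, which is false.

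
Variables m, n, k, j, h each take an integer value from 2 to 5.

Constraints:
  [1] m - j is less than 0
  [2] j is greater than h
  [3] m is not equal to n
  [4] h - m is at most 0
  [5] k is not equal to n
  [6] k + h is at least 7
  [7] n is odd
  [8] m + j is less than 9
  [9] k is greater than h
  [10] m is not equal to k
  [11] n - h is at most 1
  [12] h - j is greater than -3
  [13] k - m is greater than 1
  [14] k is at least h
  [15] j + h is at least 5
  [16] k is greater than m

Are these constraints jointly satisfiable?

Take m = 2, n = 3, k = 5, j = 4, h = 2. Then constraint 1: m - j = -2; constraint 4: h - m = 0, and every other listed constraint is also met.

Satisfiable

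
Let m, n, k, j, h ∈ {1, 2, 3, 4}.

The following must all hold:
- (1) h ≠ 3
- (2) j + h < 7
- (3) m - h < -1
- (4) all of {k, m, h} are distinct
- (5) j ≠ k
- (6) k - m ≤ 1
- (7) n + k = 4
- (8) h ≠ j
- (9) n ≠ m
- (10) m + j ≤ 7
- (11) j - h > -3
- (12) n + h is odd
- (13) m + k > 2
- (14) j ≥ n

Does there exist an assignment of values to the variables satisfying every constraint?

Satisfiable

Take m = 2, n = 1, k = 3, j = 2, h = 4. Then constraint 2: j + h = 6; constraint 3: m - h = -2, and every other listed constraint is also met.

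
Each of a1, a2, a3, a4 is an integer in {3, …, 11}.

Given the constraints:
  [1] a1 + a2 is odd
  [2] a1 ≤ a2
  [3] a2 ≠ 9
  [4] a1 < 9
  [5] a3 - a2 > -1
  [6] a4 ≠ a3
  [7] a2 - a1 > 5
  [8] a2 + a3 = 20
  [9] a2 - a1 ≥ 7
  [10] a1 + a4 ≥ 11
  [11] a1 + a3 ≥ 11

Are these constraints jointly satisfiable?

Try a1 = 3, a2 = 10, a3 = 10, a4 = 11.
Check constraint 5: a3 - a2 = 0; constraint 7: a2 - a1 = 7. The remaining constraints are straightforward to verify.

Satisfiable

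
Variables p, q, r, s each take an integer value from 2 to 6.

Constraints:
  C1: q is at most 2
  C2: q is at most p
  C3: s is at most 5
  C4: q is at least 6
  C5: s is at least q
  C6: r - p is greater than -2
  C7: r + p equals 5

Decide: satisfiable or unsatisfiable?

From constraint 4: q ≥ 6. From constraints 3 and 5: q ≤ s and s ≤ 5, so q ≤ 5. But 5 < 6, so no value of q works.

Unsatisfiable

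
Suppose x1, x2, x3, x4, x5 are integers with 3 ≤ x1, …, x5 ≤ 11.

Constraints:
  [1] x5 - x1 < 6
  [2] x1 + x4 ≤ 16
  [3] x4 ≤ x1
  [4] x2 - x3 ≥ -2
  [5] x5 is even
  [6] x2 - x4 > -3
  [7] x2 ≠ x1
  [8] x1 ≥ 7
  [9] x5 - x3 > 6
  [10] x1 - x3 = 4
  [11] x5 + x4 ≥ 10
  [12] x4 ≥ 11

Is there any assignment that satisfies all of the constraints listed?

Unsatisfiable

From constraint 8: x1 ≥ 7. From constraint 12: x4 ≥ 11. Hence x1 + x4 ≥ 18. But constraint 2 requires x1 + x4 ≤ 16, and 16 < 18. Contradiction.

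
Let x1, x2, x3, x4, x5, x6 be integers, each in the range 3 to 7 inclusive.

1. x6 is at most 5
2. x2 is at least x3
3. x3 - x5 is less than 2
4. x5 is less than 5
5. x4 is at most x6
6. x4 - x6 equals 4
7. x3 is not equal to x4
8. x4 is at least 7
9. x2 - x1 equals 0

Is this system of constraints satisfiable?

Unsatisfiable

From constraints 5 and 8: x6 ≥ x4 and x4 ≥ 7, so x6 ≥ 7. From constraint 1: x6 ≤ 5. But 5 < 7, so no value of x6 works.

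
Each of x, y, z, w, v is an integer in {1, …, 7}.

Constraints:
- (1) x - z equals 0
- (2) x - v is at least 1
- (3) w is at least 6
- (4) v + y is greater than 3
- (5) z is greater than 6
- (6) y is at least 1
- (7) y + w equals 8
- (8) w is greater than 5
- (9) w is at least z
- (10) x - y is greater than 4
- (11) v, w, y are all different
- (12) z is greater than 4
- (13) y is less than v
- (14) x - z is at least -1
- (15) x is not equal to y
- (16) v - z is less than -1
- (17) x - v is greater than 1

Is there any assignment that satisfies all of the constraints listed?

One satisfying assignment is x = 7, y = 1, z = 7, w = 7, v = 3.
For the less obvious constraints — constraint 1: x - z = 0; constraint 2: x - v = 4 — and the others hold by inspection.

Satisfiable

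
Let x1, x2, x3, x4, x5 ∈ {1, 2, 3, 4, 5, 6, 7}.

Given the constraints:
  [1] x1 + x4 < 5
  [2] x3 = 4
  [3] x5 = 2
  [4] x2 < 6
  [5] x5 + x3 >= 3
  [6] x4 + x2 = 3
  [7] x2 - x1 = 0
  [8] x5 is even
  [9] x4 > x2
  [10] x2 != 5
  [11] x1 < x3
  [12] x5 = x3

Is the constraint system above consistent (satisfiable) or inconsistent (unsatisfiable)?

Constraint 3 fixes x5 = 2 and constraint 2 fixes x3 = 4, but constraint 12 requires x5 = x3. Since 2 ≠ 4, contradiction.

Unsatisfiable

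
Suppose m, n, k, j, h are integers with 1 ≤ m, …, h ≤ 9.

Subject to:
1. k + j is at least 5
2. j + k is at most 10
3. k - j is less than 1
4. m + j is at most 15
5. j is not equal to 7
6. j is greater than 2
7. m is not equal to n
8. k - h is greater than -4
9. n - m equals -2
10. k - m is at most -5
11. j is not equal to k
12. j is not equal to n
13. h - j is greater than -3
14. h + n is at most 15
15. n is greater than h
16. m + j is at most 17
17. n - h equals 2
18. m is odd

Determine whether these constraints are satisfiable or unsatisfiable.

One satisfying assignment is m = 9, n = 7, k = 3, j = 5, h = 5.
For the less obvious constraints — constraint 1: k + j = 8; constraint 2: j + k = 8; constraint 3: k - j = -2 — and the others hold by inspection.

Satisfiable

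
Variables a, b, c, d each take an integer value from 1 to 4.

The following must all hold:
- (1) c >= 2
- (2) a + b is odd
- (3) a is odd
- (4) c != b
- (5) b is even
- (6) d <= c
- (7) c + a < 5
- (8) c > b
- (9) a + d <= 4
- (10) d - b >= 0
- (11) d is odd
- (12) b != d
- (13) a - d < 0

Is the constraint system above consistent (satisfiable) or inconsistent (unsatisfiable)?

The assignment a = 1, b = 2, c = 3, d = 3 works:
  constraint 7 holds since c + a = 4.
  constraint 9 holds since a + d = 4.
  constraint 10 holds since d - b = 1.
The rest check out directly.

Satisfiable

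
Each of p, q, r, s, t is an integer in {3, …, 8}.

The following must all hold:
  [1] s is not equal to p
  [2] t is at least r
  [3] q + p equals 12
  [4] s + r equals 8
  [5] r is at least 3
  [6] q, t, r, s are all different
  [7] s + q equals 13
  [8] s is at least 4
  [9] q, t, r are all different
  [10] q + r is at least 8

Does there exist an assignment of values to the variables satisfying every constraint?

Take p = 4, q = 8, r = 3, s = 5, t = 7. Then constraint 3: q + p = 12; constraint 4: s + r = 8; constraint 7: s + q = 13, and every other listed constraint is also met.

Satisfiable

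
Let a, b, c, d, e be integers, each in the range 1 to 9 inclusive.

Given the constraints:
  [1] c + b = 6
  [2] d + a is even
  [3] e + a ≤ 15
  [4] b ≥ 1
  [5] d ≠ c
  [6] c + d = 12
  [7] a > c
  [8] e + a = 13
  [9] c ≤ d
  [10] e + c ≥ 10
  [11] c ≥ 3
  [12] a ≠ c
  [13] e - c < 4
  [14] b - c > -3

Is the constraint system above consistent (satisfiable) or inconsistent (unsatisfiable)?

Satisfiable

Try a = 6, b = 2, c = 4, d = 8, e = 7.
Check constraint 1: c + b = 6; constraint 3: e + a = 13. The remaining constraints are straightforward to verify.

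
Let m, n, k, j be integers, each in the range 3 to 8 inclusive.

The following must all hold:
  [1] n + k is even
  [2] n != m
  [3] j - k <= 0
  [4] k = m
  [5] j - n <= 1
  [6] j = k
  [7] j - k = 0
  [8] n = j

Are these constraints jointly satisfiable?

Unsatisfiable

From constraints 4, 6, and 8, n = j = k = m, so n = m. But constraint 2 says n ≠ m. Contradiction.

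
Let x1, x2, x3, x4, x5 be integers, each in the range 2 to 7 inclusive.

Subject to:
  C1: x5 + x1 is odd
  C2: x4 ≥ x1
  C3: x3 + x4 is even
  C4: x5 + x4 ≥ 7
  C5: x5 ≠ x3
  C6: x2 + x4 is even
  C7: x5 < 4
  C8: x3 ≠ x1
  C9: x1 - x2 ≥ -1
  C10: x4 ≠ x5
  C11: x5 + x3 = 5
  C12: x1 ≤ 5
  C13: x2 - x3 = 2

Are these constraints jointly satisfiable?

Take x1 = 4, x2 = 4, x3 = 2, x4 = 4, x5 = 3. Then constraint 4: x5 + x4 = 7; constraint 9: x1 - x2 = 0; constraint 11: x5 + x3 = 5, and every other listed constraint is also met.

Satisfiable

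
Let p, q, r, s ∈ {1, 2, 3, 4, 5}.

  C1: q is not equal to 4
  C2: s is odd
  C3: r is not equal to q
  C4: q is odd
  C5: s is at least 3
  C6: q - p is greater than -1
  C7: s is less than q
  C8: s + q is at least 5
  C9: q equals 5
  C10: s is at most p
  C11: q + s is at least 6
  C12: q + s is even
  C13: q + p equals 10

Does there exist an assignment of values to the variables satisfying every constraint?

Setting (p, q, r, s) = (5, 5, 4, 3) satisfies everything: constraint 6: q - p = 0; constraint 8: s + q = 8, and the others follow.

Satisfiable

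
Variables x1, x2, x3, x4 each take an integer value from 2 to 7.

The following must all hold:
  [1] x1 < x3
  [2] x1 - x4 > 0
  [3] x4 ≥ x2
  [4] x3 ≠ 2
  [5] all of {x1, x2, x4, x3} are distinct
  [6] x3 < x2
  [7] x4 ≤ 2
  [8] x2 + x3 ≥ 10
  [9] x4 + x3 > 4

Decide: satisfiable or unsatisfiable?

Constraints 1, 2, 3, and 6 give x1 < x3, x3 < x2, x2 ≤ x4, x4 < x1. Chaining: x1 < x3 < x2 ≤ x4 < x1, which forces x1 < x1 — impossible.

Unsatisfiable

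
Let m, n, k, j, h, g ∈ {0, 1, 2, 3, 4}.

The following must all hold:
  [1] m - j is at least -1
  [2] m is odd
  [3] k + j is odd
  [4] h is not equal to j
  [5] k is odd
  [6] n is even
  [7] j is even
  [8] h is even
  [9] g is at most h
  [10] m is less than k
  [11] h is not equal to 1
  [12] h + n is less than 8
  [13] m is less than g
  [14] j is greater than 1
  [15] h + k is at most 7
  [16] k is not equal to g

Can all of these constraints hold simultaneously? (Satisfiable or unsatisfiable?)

Satisfiable

Try m = 1, n = 2, k = 3, j = 2, h = 4, g = 2.
Check constraint 1: m - j = -1; constraint 12: h + n = 6. The remaining constraints are straightforward to verify.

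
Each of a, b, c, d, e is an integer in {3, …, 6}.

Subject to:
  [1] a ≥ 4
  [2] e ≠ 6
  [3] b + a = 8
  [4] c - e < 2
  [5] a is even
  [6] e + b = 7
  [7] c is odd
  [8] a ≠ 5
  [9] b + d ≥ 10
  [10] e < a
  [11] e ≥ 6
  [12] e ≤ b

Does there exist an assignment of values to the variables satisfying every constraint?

From constraints 11 and 12: b ≥ e ≥ 6. From constraint 1: a ≥ 4. Hence b + a ≥ 10. But constraint 3 requires b + a = 8, and 8 < 10. Contradiction.

Unsatisfiable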